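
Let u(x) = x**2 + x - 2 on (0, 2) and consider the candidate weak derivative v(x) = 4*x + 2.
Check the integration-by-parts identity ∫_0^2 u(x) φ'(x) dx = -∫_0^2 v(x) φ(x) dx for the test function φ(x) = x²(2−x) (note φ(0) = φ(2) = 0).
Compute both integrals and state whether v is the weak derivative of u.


LHS = -68/15, RHS = -136/15. No, v is not the weak derivative of u.

u(x) = x**2 + x - 2, classical derivative u'(x) = 2*x + 1.
φ(x) = x²(2−x), so φ'(x) = x*(4 - 3*x).
Note φ(0) = φ(2) = 0, so the boundary term u·φ vanishes.
LHS = ∫_0^2 u(x) φ'(x) dx = ∫_0^2 (-3*x^4 + x^3 + 10*x^2 - 8*x) dx. Term by term:
  ∫_0^2 -3*x^4 dx = -96/5;  ∫_0^2 x^3 dx = 4;  ∫_0^2 10*x^2 dx = 80/3;
  ∫_0^2 -8*x dx = -16.
Sum: -96/5 + 4 + 80/3 − 16 = -68/15.
So LHS = -68/15.
∫_0^2 v(x) φ(x) dx = ∫_0^2 (-4*x^4 + 6*x^3 + 4*x^2) dx. Term by term:
  ∫_0^2 -4*x^4 dx = -128/5;  ∫_0^2 6*x^3 dx = 24;  ∫_0^2 4*x^2 dx = 32/3.
Sum: -128/5 + 24 + 32/3 = 136/15.
So RHS = -∫_0^2 v(x) φ(x) dx = -136/15.
LHS − RHS = 68/15 ≠ 0, so the identity fails.
(For a valid weak derivative the identity must hold for EVERY test function, in particular this one. The failure shows v is NOT the weak derivative of u.)
Correct weak derivative would be u'(x) = 2*x + 1.


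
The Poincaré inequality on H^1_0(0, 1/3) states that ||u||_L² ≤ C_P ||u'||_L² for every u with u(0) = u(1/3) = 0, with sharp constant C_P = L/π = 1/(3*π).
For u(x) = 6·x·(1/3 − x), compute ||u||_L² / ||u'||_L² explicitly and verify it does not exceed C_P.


||u||_L² / ||u'||_L² = sqrt(10)/30 < C_P = 1/(3*π).

u(x) = 6·x·(1/3 − x), so u'(x) = 2 - 12*x.
u(x) = 6·x·(1/3 − x) vanishes at x = 0 and x = 1/3, so u ∈ H^1_0(0, 1/3). Differentiate via the product rule and integrate the resulting polynomials term by term.
  ∫_0^1/3 u² dx = ∫_0^1/3 (36*x^4 - 24*x^3 + 4*x^2) dx. Term by term:
    ∫_0^1/3 36*x^4 dx = 4/135;  ∫_0^1/3 -24*x^3 dx = -2/27;  ∫_0^1/3 4*x^2 dx = 4/81.
  Sum: 4/135 − 2/27 + 4/81 = 2/405.
  ∫_0^1/3 (u')² dx = ∫_0^1/3 (144*x^2 - 48*x + 4) dx. Term by term:
    ∫_0^1/3 144*x^2 dx = 16/9;  ∫_0^1/3 -48*x dx = -8/3;  ∫_0^1/3 4 dx = 4/3.
  Sum: 16/9 − 8/3 + 4/3 = 4/9.
∫_0^1/3 u² dx = 2/405, so ||u||_L² = sqrt(10)/45.
∫_0^1/3 (u')² dx = 4/9, so ||u'||_L² = 2/3.
Ratio ||u||_L² / ||u'||_L² = sqrt(10)/30.
Sharp Poincaré constant on H^1_0(0, 1/3) is C_P = L/π = 1/(3*π), achieved by sin(3*π·x).
A polynomial bump cannot attain the sharp Poincaré constant (only the first sine eigenfunction does), so the ratio is strictly less than C_P, consistent with ||u||_L² ≤ C_P ||u'||_L².


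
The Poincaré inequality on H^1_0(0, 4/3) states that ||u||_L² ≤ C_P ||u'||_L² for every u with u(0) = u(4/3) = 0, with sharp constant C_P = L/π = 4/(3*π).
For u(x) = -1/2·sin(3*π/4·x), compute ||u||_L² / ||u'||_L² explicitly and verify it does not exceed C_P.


||u||_L² / ||u'||_L² = 4/(3*π) = C_P.

u(x) = -1/2·sin(3*π/4·x), so u'(x) = -3*π*cos(3*π*x/4)/8.
Writing u(x) = A·sin(kπx/L) with A = -1/2 and k = 1, use ∫_0^L sin²(kπx/L) dx = L/2 and ∫_0^L cos²(kπx/L) dx = L/2.
u² = 1/4·sin²(3*π/4·x) and (u')² = 9*π^2/64·cos²(3*π/4·x), and each of sin², cos² integrates to L/2 = 2/3 over (0, 4/3).
∫_0^4/3 u² dx = 1/6, so ||u||_L² = sqrt(6)/6.
∫_0^4/3 (u')² dx = 3*π^2/32, so ||u'||_L² = sqrt(6)*π/8.
Ratio ||u||_L² / ||u'||_L² = 4/(3*π).
Sharp Poincaré constant on H^1_0(0, 4/3) is C_P = L/π = 4/(3*π), achieved by sin(3*π/4·x).
This is the k = 1 eigenfunction (up to amplitude), so the ratio equals the sharp Poincaré constant exactly.


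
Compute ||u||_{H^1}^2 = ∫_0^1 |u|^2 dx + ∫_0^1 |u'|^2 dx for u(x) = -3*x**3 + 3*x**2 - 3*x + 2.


||u||_{H^1}^2 = 797/70

The H^1 norm (squared) on an interval (0, L) is
  ||u||_{H^1}^2 = ∫_0^L u(x)^2 dx + ∫_0^L u'(x)^2 dx.
Compute u'(x) = -9*x**2 + 6*x - 3.
Then u(x)^2 = 9*x**6 - 18*x**5 + 27*x**4 - 30*x**3 + 21*x**2 - 12*x + 4 and u'(x)^2 = 81*x**4 - 108*x**3 + 90*x**2 - 36*x + 9.
Integrate each monomial from 0 to 1 using ∫_0^1 c·x^n dx = c·1^(n+1)/(n+1):
  ∫_0^1 u(x)^2 dx = ∫_0^1 (9*x^6 - 18*x^5 + 27*x^4 - 30*x^3 + 21*x^2 - 12*x + 4) dx. Term by term:
    ∫_0^1 9*x^6 dx = 9/7;  ∫_0^1 -18*x^5 dx = -3;  ∫_0^1 27*x^4 dx = 27/5;
    ∫_0^1 -30*x^3 dx = -15/2;  ∫_0^1 21*x^2 dx = 7;  ∫_0^1 -12*x dx = -6;
    ∫_0^1 4 dx = 4.
  Sum: 9/7 − 3 + 27/5 − 15/2 + 7 − 6 + 4 = 83/70.
  ∫_0^1 u'(x)^2 dx = ∫_0^1 (81*x^4 - 108*x^3 + 90*x^2 - 36*x + 9) dx. Term by term:
    ∫_0^1 81*x^4 dx = 81/5;  ∫_0^1 -108*x^3 dx = -27;  ∫_0^1 90*x^2 dx = 30;
    ∫_0^1 -36*x dx = -18;  ∫_0^1 9 dx = 9.
  Sum: 81/5 − 27 + 30 − 18 + 9 = 51/5.
Adding: ||u||_{H^1}^2 = 83/70 + 51/5 = 797/70.


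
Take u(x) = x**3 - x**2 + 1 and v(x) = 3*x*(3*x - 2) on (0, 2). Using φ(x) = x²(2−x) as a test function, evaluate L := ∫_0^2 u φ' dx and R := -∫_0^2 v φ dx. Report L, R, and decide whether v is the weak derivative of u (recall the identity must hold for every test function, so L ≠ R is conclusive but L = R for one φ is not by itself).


LHS = -16/5, RHS = -48/5. No, v is not the weak derivative of u.

u(x) = x**3 - x**2 + 1, classical derivative u'(x) = 3*x**2 - 2*x.
φ(x) = x²(2−x), so φ'(x) = x*(4 - 3*x).
Note φ(0) = φ(2) = 0, so the boundary term u·φ vanishes.
LHS = ∫_0^2 u(x) φ'(x) dx = ∫_0^2 (-3*x^5 + 7*x^4 - 4*x^3 - 3*x^2 + 4*x) dx. Term by term:
  ∫_0^2 -3*x^5 dx = -32;  ∫_0^2 7*x^4 dx = 224/5;  ∫_0^2 -4*x^3 dx = -16;
  ∫_0^2 -3*x^2 dx = -8;  ∫_0^2 4*x dx = 8.
Sum: -32 + 224/5 − 16 − 8 + 8 = -16/5.
So LHS = -16/5.
∫_0^2 v(x) φ(x) dx = ∫_0^2 (-9*x^5 + 24*x^4 - 12*x^3) dx. Term by term:
  ∫_0^2 -9*x^5 dx = -96;  ∫_0^2 24*x^4 dx = 768/5;  ∫_0^2 -12*x^3 dx = -48.
Sum: -96 + 768/5 − 48 = 48/5.
So RHS = -∫_0^2 v(x) φ(x) dx = -48/5.
LHS − RHS = 32/5 ≠ 0, so the identity fails.
(For a valid weak derivative the identity must hold for EVERY test function, in particular this one. The failure shows v is NOT the weak derivative of u.)
Correct weak derivative would be u'(x) = 3*x**2 - 2*x.


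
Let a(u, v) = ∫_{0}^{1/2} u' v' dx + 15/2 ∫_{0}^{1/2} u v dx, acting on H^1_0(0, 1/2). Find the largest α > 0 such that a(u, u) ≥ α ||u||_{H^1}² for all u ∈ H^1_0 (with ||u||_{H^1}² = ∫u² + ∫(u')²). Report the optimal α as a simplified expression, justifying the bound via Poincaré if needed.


α = 1

Coercivity of a(·,·) on H^1_0(0, 1/2) means a(u, u) ≥ α ||u||_{H^1}² for every u ∈ H^1_0.
The interval has length L = 1/2, and Poincaré/coercivity depend only on L. Here a(u, u) = ∫(u')² + (15/2)·∫u².
Here c = 15/2 ≥ 1, so a(u,u) = ∫(u')² + c∫u² ≥ ∫(u')² + ∫u² = ||u||_{H^1}², i.e. α = 1 works. No larger α is possible: a(u,u) ≥ α||u||_{H^1}² means (1−α)∫(u')² ≥ (α−c)∫u², and for the modes u_n = sin(nπ(x−x₀)/L) (x₀ the left endpoint) one has ∫u_n²/∫(u_n')² = (L/(nπ))² → 0, so a(u_n,u_n)/||u_n||_{H^1}² → 1. Hence the optimal constant is α = 1.
Therefore α = 1.


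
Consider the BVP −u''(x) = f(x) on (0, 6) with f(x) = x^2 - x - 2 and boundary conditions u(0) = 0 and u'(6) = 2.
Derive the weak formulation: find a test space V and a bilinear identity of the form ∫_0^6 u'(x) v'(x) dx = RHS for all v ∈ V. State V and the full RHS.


V = {v ∈ H^1(0, 6) : v(0) = 0} (test functions vanish at x = 0 where u is specified); weak form: ∫_0^6 u'v' dx = ∫_0^6 (x^2 - x - 2) v dx + 2·v(6) for all v ∈ V.

Multiply both sides by a test function v and integrate from 0 to 6:
  ∫_0^6 −u''(x) v(x) dx = ∫_0^6 f(x) v(x) dx.
Integrate the LHS by parts once:
  ∫_0^6 −u'' v dx = −[u'(x) v(x)]_0^6 + ∫_0^6 u'(x) v'(x) dx.
Thus ∫_0^6 u'(x) v'(x) dx = ∫_0^6 f(x) v(x) dx + [u'(x) v(x)]_0^6.
Choose V so that boundary terms are either known or forced to vanish.
Mixed BC: u(0) = 0 (Dirichlet) and u'(6) = 2 (Neumann). Define V = {v ∈ H^1(0, 6) : v(0) = 0}. Then [u' v]_0^6 = u'(6)·v(6) − u'(0)·0 = 2·v(6).
Weak formulation: find u (satisfying any essential BC) such that ∫_0^6 u'(x) v'(x) dx = ∫_0^6 f v dx + 2·v(6) for all v ∈ V (Dirichlet at 0 absorbed into V; Neumann datum at x = 6 contributes the boundary term).
Substituting f(x) = x^2 - x - 2, the right-hand side is ∫_0^6 (x^2 - x - 2) v dx + 2·v(6).


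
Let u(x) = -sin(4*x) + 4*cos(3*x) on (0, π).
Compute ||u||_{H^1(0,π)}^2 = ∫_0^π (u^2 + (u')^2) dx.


||u||_{H^1(0,π)}^2 = -640/7 + 177*π/2

u'(x) = -12*sin(3*x) - 4*cos(4*x).
Expand u² and (u')² and integrate term by term on (0, π), using: for integers n ≥ 1, ∫_0^π sin²(nx) dx = ∫_0^π cos²(nx) dx = π/2; for n ≠ n', ∫_0^π sin(nx)sin(n'x) dx = ∫_0^π cos(nx)cos(n'x) dx = 0; and by product-to-sum, ∫_0^π sin(nx)cos(n'x) dx = ½∫_0^π [sin((n+n')x) + sin((n−n')x)] dx, which is 0 when n+n' is even and 2n/(n²−n'²) when n+n' is odd (it need not vanish on (0, π)).
  u² squared terms: (-1)²·∫sin(4x)² dx = 1·π/2 = π/2;  (4)²·∫cos(3x)² dx = 16·π/2 = 8*π.
  u² cross terms: 2·(-1)·(4)·∫sin(4x)·cos(3x) dx = -8·(8/7) = -64/7.
  So ∫_0^π u² dx = π/2 + 8*π − 64/7 = -64/7 + 17*π/2.
  (u')² squared terms: (-12)²·∫sin(3x)² dx = 144·π/2 = 72*π;  (-4)²·∫cos(4x)² dx = 16·π/2 = 8*π.
  (u')² cross terms: 2·(-12)·(-4)·∫sin(3x)·cos(4x) dx = 96·(-6/7) = -576/7.
  So ∫_0^π (u')² dx = 72*π + 8*π − 576/7 = -576/7 + 80*π.
||u||_{H^1}^2 = (-64/7 + 17*π/2) + (-576/7 + 80*π) = -640/7 + 177*π/2.


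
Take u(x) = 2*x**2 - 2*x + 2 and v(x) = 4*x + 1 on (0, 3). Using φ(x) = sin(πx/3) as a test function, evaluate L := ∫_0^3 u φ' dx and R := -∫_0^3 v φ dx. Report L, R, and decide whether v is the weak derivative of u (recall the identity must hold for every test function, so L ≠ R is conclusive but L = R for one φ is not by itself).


LHS = -24/π, RHS = -42/π. No, v is not the weak derivative of u.

u(x) = 2*x**2 - 2*x + 2, classical derivative u'(x) = 4*x - 2.
φ(x) = sin(πx/3), so φ'(x) = π*cos(π*x/3)/3.
Note φ(0) = φ(3) = 0, so the boundary term u·φ vanishes.
LHS = ∫_0^3 u(x) φ'(x) dx = ∫_0^3 (2*π*x^2*cos(π*x/3)/3 - 2*π*x*cos(π*x/3)/3 + 2*π*cos(π*x/3)/3) dx. Term by term:
  ∫_0^3 2*π*cos(π*x/3)/3 dx = 0;  ∫_0^3 -2*π*x*cos(π*x/3)/3 dx = 12/π;  ∫_0^3 2*π*x^2*cos(π*x/3)/3 dx = -36/π.
Sum: 0 + 12/π − 36/π = -24/π.
So LHS = -24/π.
∫_0^3 v(x) φ(x) dx = ∫_0^3 (4*x*sin(π*x/3) + sin(π*x/3)) dx. Term by term:
  ∫_0^3 4*x*sin(π*x/3) dx = 36/π;  ∫_0^3 sin(π*x/3) dx = 6/π.
Sum: 36/π + 6/π = 42/π.
So RHS = -∫_0^3 v(x) φ(x) dx = -42/π.
LHS − RHS = 18/π ≠ 0, so the identity fails.
(For a valid weak derivative the identity must hold for EVERY test function, in particular this one. The failure shows v is NOT the weak derivative of u.)
Correct weak derivative would be u'(x) = 4*x - 2.


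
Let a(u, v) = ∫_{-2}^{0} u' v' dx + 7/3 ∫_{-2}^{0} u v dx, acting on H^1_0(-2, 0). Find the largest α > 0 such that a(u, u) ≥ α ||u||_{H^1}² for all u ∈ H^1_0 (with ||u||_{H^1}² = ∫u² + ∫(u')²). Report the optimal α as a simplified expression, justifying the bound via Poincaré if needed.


α = 1

Coercivity of a(·,·) on H^1_0(-2, 0) means a(u, u) ≥ α ||u||_{H^1}² for every u ∈ H^1_0.
The interval has length L = 2, and Poincaré/coercivity depend only on L. Here a(u, u) = ∫(u')² + (7/3)·∫u².
Here c = 7/3 ≥ 1, so a(u,u) = ∫(u')² + c∫u² ≥ ∫(u')² + ∫u² = ||u||_{H^1}², i.e. α = 1 works. No larger α is possible: a(u,u) ≥ α||u||_{H^1}² means (1−α)∫(u')² ≥ (α−c)∫u², and for the modes u_n = sin(nπ(x−x₀)/L) (x₀ the left endpoint) one has ∫u_n²/∫(u_n')² = (L/(nπ))² → 0, so a(u_n,u_n)/||u_n||_{H^1}² → 1. Hence the optimal constant is α = 1.
Therefore α = 1.


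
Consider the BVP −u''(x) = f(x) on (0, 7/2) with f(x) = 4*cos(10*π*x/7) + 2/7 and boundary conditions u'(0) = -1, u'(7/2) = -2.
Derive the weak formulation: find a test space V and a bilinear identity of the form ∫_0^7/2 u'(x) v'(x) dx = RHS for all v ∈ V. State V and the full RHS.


V = H^1(0, 7/2) (v unrestricted at boundary; u is determined up to an additive constant); weak form: ∫_0^7/2 u'v' dx = ∫_0^7/2 (4*cos(10*π*x/7) + 2/7) v dx − 2·v(7/2) + v(0) for all v ∈ V.

Multiply both sides by a test function v and integrate from 0 to 7/2:
  ∫_0^7/2 −u''(x) v(x) dx = ∫_0^7/2 f(x) v(x) dx.
Integrate the LHS by parts once:
  ∫_0^7/2 −u'' v dx = −[u'(x) v(x)]_0^7/2 + ∫_0^7/2 u'(x) v'(x) dx.
Thus ∫_0^7/2 u'(x) v'(x) dx = ∫_0^7/2 f(x) v(x) dx + [u'(x) v(x)]_0^7/2.
Choose V so that boundary terms are either known or forced to vanish.
u has inhomogeneous Neumann u'(0) = -1, u'(7/2) = -2. [u' v]_0^7/2 = (-2)·v(7/2) − (-1)·v(0) = − 2·v(7/2) + v(0). Take V = H^1(0, 7/2); boundary term becomes part of RHS.
Weak formulation: find u (satisfying any essential BC) such that ∫_0^7/2 u'(x) v'(x) dx = ∫_0^7/2 f v dx − 2·v(7/2) + v(0) for all v ∈ V (Neumann data are natural BCs: they enter the RHS as boundary terms).
Substituting f(x) = 4*cos(10*π*x/7) + 2/7, the right-hand side is ∫_0^7/2 (4*cos(10*π*x/7) + 2/7) v dx − 2·v(7/2) + v(0).
Compatibility check (pure Neumann): taking v ≡ 1 ∈ V gives 0 = ∫_0^7/2 f dx + (-2) − (-1), i.e. ∫_0^7/2 f dx must equal u'(0) − u'(7/2) = 1. Indeed ∫_0^7/2 (4*cos(10*π*x/7) + 2/7) dx = 1, so the data are compatible. The solution is then unique only up to an additive constant (fix it e.g. by requiring ∫_0^7/2 u dx = 0).


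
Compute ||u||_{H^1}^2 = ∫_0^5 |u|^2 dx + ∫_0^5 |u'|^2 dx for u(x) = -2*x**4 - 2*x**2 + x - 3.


||u||_{H^1}^2 = 107677625/63

The H^1 norm (squared) on an interval (0, L) is
  ||u||_{H^1}^2 = ∫_0^L u(x)^2 dx + ∫_0^L u'(x)^2 dx.
Compute u'(x) = -8*x**3 - 4*x + 1.
Then u(x)^2 = 4*x**8 + 8*x**6 - 4*x**5 + 16*x**4 - 4*x**3 + 13*x**2 - 6*x + 9 and u'(x)^2 = 64*x**6 + 64*x**4 - 16*x**3 + 16*x**2 - 8*x + 1.
Integrate each monomial from 0 to 5 using ∫_0^5 c·x^n dx = c·5^(n+1)/(n+1):
  ∫_0^5 u(x)^2 dx = ∫_0^5 (4*x^8 + 8*x^6 - 4*x^5 + 16*x^4 - 4*x^3 + 13*x^2 - 6*x + 9) dx. Term by term:
    ∫_0^5 4*x^8 dx = 7812500/9;  ∫_0^5 8*x^6 dx = 625000/7;  ∫_0^5 -4*x^5 dx = -31250/3;
    ∫_0^5 16*x^4 dx = 10000;  ∫_0^5 -4*x^3 dx = -625;  ∫_0^5 13*x^2 dx = 1625/3;
    ∫_0^5 -6*x dx = -75;  ∫_0^5 9 dx = 45.
  Sum: 7812500/9 + 625000/7 − 31250/3 + 10000 − 625 + 1625/3 − 75 + 45 = 60279110/63.
  ∫_0^5 u'(x)^2 dx = ∫_0^5 (64*x^6 + 64*x^4 - 16*x^3 + 16*x^2 - 8*x + 1) dx. Term by term:
    ∫_0^5 64*x^6 dx = 5000000/7;  ∫_0^5 64*x^4 dx = 40000;  ∫_0^5 -16*x^3 dx = -2500;
    ∫_0^5 16*x^2 dx = 2000/3;  ∫_0^5 -8*x dx = -100;  ∫_0^5 1 dx = 5.
  Sum: 5000000/7 + 40000 − 2500 + 2000/3 − 100 + 5 = 15799505/21.
Adding: ||u||_{H^1}^2 = 60279110/63 + 15799505/21 = 107677625/63.


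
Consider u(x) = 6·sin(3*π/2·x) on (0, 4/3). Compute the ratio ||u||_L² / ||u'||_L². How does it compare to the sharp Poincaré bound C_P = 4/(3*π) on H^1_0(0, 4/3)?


||u||_L² / ||u'||_L² = 2/(3*π) < C_P = 4/(3*π).

u(x) = 6·sin(3*π/2·x), so u'(x) = 9*π*cos(3*π*x/2).
Writing u(x) = A·sin(kπx/L) with A = 6 and k = 2, use ∫_0^L sin²(kπx/L) dx = L/2 and ∫_0^L cos²(kπx/L) dx = L/2.
u² = 36·sin²(3*π/2·x) and (u')² = 81*π^2·cos²(3*π/2·x), and each of sin², cos² integrates to L/2 = 2/3 over (0, 4/3).
∫_0^4/3 u² dx = 24, so ||u||_L² = 2*sqrt(6).
∫_0^4/3 (u')² dx = 54*π^2, so ||u'||_L² = 3*sqrt(6)*π.
Ratio ||u||_L² / ||u'||_L² = 2/(3*π).
Sharp Poincaré constant on H^1_0(0, 4/3) is C_P = L/π = 4/(3*π), achieved by sin(3*π/4·x).
This is the k = 2 harmonic; the ratio L/(kπ) is strictly less than C_P = L/π, consistent with the sharp inequality ||u||_L² ≤ C_P ||u'||_L².


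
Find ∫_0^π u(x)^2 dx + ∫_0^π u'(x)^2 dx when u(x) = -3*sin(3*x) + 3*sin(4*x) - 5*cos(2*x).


||u||_{H^1(0,π)}^2 = 180 + 184*π

u'(x) = 10*sin(2*x) - 9*cos(3*x) + 12*cos(4*x).
Expand u² and (u')² and integrate term by term on (0, π), using: for integers n ≥ 1, ∫_0^π sin²(nx) dx = ∫_0^π cos²(nx) dx = π/2; for n ≠ n', ∫_0^π sin(nx)sin(n'x) dx = ∫_0^π cos(nx)cos(n'x) dx = 0; and by product-to-sum, ∫_0^π sin(nx)cos(n'x) dx = ½∫_0^π [sin((n+n')x) + sin((n−n')x)] dx, which is 0 when n+n' is even and 2n/(n²−n'²) when n+n' is odd (it need not vanish on (0, π)).
  u² squared terms: (-5)²·∫cos(2x)² dx = 25·π/2 = 25*π/2;  (-3)²·∫sin(3x)² dx = 9·π/2 = 9*π/2;  (3)²·∫sin(4x)² dx = 9·π/2 = 9*π/2.
  u² cross terms: 2·(-5)·(-3)·∫cos(2x)·sin(3x) dx = 30·(6/5) = 36;  2·(-5)·(3)·∫cos(2x)·sin(4x) dx = -30·(0) = 0;  2·(-3)·(3)·∫sin(3x)·sin(4x) dx = -18·(0) = 0.
  So ∫_0^π u² dx = 25*π/2 + 9*π/2 + 9*π/2 + 36 + 0 + 0 = 36 + 43*π/2.
  (u')² squared terms: (-9)²·∫cos(3x)² dx = 81·π/2 = 81*π/2;  (10)²·∫sin(2x)² dx = 100·π/2 = 50*π;  (12)²·∫cos(4x)² dx = 144·π/2 = 72*π.
  (u')² cross terms: 2·(-9)·(10)·∫cos(3x)·sin(2x) dx = -180·(-4/5) = 144;  2·(-9)·(12)·∫cos(3x)·cos(4x) dx = -216·(0) = 0;  2·(10)·(12)·∫sin(2x)·cos(4x) dx = 240·(0) = 0.
  So ∫_0^π (u')² dx = 81*π/2 + 50*π + 72*π + 144 + 0 + 0 = 144 + 325*π/2.
||u||_{H^1}^2 = (36 + 43*π/2) + (144 + 325*π/2) = 180 + 184*π.


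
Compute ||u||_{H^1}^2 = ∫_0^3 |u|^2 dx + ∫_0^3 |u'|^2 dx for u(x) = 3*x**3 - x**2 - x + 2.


||u||_{H^1}^2 = 363507/70

The H^1 norm (squared) on an interval (0, L) is
  ||u||_{H^1}^2 = ∫_0^L u(x)^2 dx + ∫_0^L u'(x)^2 dx.
Compute u'(x) = 9*x**2 - 2*x - 1.
Then u(x)^2 = 9*x**6 - 6*x**5 - 5*x**4 + 14*x**3 - 3*x**2 - 4*x + 4 and u'(x)^2 = 81*x**4 - 36*x**3 - 14*x**2 + 4*x + 1.
Integrate each monomial from 0 to 3 using ∫_0^3 c·x^n dx = c·3^(n+1)/(n+1):
  ∫_0^3 u(x)^2 dx = ∫_0^3 (9*x^6 - 6*x^5 - 5*x^4 + 14*x^3 - 3*x^2 - 4*x + 4) dx. Term by term:
    ∫_0^3 9*x^6 dx = 19683/7;  ∫_0^3 -6*x^5 dx = -729;  ∫_0^3 -5*x^4 dx = -243;
    ∫_0^3 14*x^3 dx = 567/2;  ∫_0^3 -3*x^2 dx = -27;  ∫_0^3 -4*x dx = -18;
    ∫_0^3 4 dx = 12.
  Sum: 19683/7 − 729 − 243 + 567/2 − 27 − 18 + 12 = 29265/14.
  ∫_0^3 u'(x)^2 dx = ∫_0^3 (81*x^4 - 36*x^3 - 14*x^2 + 4*x + 1) dx. Term by term:
    ∫_0^3 81*x^4 dx = 19683/5;  ∫_0^3 -36*x^3 dx = -729;  ∫_0^3 -14*x^2 dx = -126;
    ∫_0^3 4*x dx = 18;  ∫_0^3 1 dx = 3.
  Sum: 19683/5 − 729 − 126 + 18 + 3 = 15513/5.
Adding: ||u||_{H^1}^2 = 29265/14 + 15513/5 = 363507/70.


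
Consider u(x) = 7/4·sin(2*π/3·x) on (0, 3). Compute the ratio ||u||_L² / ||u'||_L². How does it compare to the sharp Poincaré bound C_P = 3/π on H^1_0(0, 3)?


||u||_L² / ||u'||_L² = 3/(2*π) < C_P = 3/π.

u(x) = 7/4·sin(2*π/3·x), so u'(x) = 7*π*cos(2*π*x/3)/6.
Writing u(x) = A·sin(kπx/L) with A = 7/4 and k = 2, use ∫_0^L sin²(kπx/L) dx = L/2 and ∫_0^L cos²(kπx/L) dx = L/2.
u² = 49/16·sin²(2*π/3·x) and (u')² = 49*π^2/36·cos²(2*π/3·x), and each of sin², cos² integrates to L/2 = 3/2 over (0, 3).
∫_0^3 u² dx = 147/32, so ||u||_L² = 7*sqrt(6)/8.
∫_0^3 (u')² dx = 49*π^2/24, so ||u'||_L² = 7*sqrt(6)*π/12.
Ratio ||u||_L² / ||u'||_L² = 3/(2*π).
Sharp Poincaré constant on H^1_0(0, 3) is C_P = L/π = 3/π, achieved by sin(π/3·x).
This is the k = 2 harmonic; the ratio L/(kπ) is strictly less than C_P = L/π, consistent with the sharp inequality ||u||_L² ≤ C_P ||u'||_L².


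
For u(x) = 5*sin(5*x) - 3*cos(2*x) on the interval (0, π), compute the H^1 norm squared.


||u||_{H^1(0,π)}^2 = -500/7 + 695*π/2

u'(x) = 6*sin(2*x) + 25*cos(5*x).
Expand u² and (u')² and integrate term by term on (0, π), using: for integers n ≥ 1, ∫_0^π sin²(nx) dx = ∫_0^π cos²(nx) dx = π/2; for n ≠ n', ∫_0^π sin(nx)sin(n'x) dx = ∫_0^π cos(nx)cos(n'x) dx = 0; and by product-to-sum, ∫_0^π sin(nx)cos(n'x) dx = ½∫_0^π [sin((n+n')x) + sin((n−n')x)] dx, which is 0 when n+n' is even and 2n/(n²−n'²) when n+n' is odd (it need not vanish on (0, π)).
  u² squared terms: (-3)²·∫cos(2x)² dx = 9·π/2 = 9*π/2;  (5)²·∫sin(5x)² dx = 25·π/2 = 25*π/2.
  u² cross terms: 2·(-3)·(5)·∫cos(2x)·sin(5x) dx = -30·(10/21) = -100/7.
  So ∫_0^π u² dx = 9*π/2 + 25*π/2 − 100/7 = -100/7 + 17*π.
  (u')² squared terms: (6)²·∫sin(2x)² dx = 36·π/2 = 18*π;  (25)²·∫cos(5x)² dx = 625·π/2 = 625*π/2.
  (u')² cross terms: 2·(6)·(25)·∫sin(2x)·cos(5x) dx = 300·(-4/21) = -400/7.
  So ∫_0^π (u')² dx = 18*π + 625*π/2 − 400/7 = -400/7 + 661*π/2.
||u||_{H^1}^2 = (-100/7 + 17*π) + (-400/7 + 661*π/2) = -500/7 + 695*π/2.


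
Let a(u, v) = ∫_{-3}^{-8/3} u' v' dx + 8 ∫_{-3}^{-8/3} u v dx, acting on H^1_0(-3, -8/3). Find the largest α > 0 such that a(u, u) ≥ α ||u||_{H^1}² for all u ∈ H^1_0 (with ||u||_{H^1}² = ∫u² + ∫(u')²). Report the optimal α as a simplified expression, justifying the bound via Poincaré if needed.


α = 1

Coercivity of a(·,·) on H^1_0(-3, -8/3) means a(u, u) ≥ α ||u||_{H^1}² for every u ∈ H^1_0.
The interval has length L = 1/3, and Poincaré/coercivity depend only on L. Here a(u, u) = ∫(u')² + (8)·∫u².
Here c = 8 ≥ 1, so a(u,u) = ∫(u')² + c∫u² ≥ ∫(u')² + ∫u² = ||u||_{H^1}², i.e. α = 1 works. No larger α is possible: a(u,u) ≥ α||u||_{H^1}² means (1−α)∫(u')² ≥ (α−c)∫u², and for the modes u_n = sin(nπ(x−x₀)/L) (x₀ the left endpoint) one has ∫u_n²/∫(u_n')² = (L/(nπ))² → 0, so a(u_n,u_n)/||u_n||_{H^1}² → 1. Hence the optimal constant is α = 1.
Therefore α = 1.


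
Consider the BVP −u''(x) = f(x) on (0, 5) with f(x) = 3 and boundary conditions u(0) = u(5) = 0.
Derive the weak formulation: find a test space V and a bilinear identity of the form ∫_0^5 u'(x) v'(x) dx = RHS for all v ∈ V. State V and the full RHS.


V = H^1_0(0, 5) (so v(0) = v(5) = 0); weak form: ∫_0^5 u'v' dx = ∫_0^5 (3) v dx for all v ∈ V.

Multiply both sides by a test function v and integrate from 0 to 5:
  ∫_0^5 −u''(x) v(x) dx = ∫_0^5 f(x) v(x) dx.
Integrate the LHS by parts once:
  ∫_0^5 −u'' v dx = −[u'(x) v(x)]_0^5 + ∫_0^5 u'(x) v'(x) dx.
Thus ∫_0^5 u'(x) v'(x) dx = ∫_0^5 f(x) v(x) dx + [u'(x) v(x)]_0^5.
Choose V so that boundary terms are either known or forced to vanish.
u is Dirichlet: u(0) = u(5) = 0. Let V = H^1_0(0, 5); then v(0) = v(5) = 0, and [u' v]_0^5 = 0.
Weak formulation: find u (satisfying any essential BC) such that ∫_0^5 u'(x) v'(x) dx = ∫_0^5 f v dx for all v ∈ V.
Substituting f(x) = 3, the right-hand side is ∫_0^5 (3) v dx.


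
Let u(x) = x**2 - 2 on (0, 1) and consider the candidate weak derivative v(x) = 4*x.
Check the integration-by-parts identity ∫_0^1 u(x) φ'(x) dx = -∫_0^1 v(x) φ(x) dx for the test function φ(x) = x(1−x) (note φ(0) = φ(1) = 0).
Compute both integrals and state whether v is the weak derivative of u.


LHS = -1/6, RHS = -1/3. No, v is not the weak derivative of u.

u(x) = x**2 - 2, classical derivative u'(x) = 2*x.
φ(x) = x(1−x), so φ'(x) = 1 - 2*x.
Note φ(0) = φ(1) = 0, so the boundary term u·φ vanishes.
LHS = ∫_0^1 u(x) φ'(x) dx = ∫_0^1 (-2*x^3 + x^2 + 4*x - 2) dx. Term by term:
  ∫_0^1 -2*x^3 dx = -1/2;  ∫_0^1 x^2 dx = 1/3;  ∫_0^1 4*x dx = 2;
  ∫_0^1 -2 dx = -2.
Sum: -1/2 + 1/3 + 2 − 2 = -1/6.
So LHS = -1/6.
∫_0^1 v(x) φ(x) dx = ∫_0^1 (-4*x^3 + 4*x^2) dx. Term by term:
  ∫_0^1 -4*x^3 dx = -1;  ∫_0^1 4*x^2 dx = 4/3.
Sum: -1 + 4/3 = 1/3.
So RHS = -∫_0^1 v(x) φ(x) dx = -1/3.
LHS − RHS = 1/6 ≠ 0, so the identity fails.
(For a valid weak derivative the identity must hold for EVERY test function, in particular this one. The failure shows v is NOT the weak derivative of u.)
Correct weak derivative would be u'(x) = 2*x.


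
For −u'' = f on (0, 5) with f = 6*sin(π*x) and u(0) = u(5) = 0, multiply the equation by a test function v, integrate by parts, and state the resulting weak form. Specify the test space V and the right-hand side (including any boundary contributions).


V = H^1_0(0, 5) (so v(0) = v(5) = 0); weak form: ∫_0^5 u'v' dx = ∫_0^5 (6*sin(π*x)) v dx for all v ∈ V.

Multiply both sides by a test function v and integrate from 0 to 5:
  ∫_0^5 −u''(x) v(x) dx = ∫_0^5 f(x) v(x) dx.
Integrate the LHS by parts once:
  ∫_0^5 −u'' v dx = −[u'(x) v(x)]_0^5 + ∫_0^5 u'(x) v'(x) dx.
Thus ∫_0^5 u'(x) v'(x) dx = ∫_0^5 f(x) v(x) dx + [u'(x) v(x)]_0^5.
Choose V so that boundary terms are either known or forced to vanish.
u is Dirichlet: u(0) = u(5) = 0. Let V = H^1_0(0, 5); then v(0) = v(5) = 0, and [u' v]_0^5 = 0.
Weak formulation: find u (satisfying any essential BC) such that ∫_0^5 u'(x) v'(x) dx = ∫_0^5 f v dx for all v ∈ V.
Substituting f(x) = 6*sin(π*x), the right-hand side is ∫_0^5 (6*sin(π*x)) v dx.


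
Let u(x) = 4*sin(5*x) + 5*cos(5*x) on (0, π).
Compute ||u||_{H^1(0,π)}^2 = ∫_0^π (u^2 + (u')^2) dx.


||u||_{H^1(0,π)}^2 = 533*π

u'(x) = -25*sin(5*x) + 20*cos(5*x).
Expand u² and (u')² and integrate term by term on (0, π), using: for integers n ≥ 1, ∫_0^π sin²(nx) dx = ∫_0^π cos²(nx) dx = π/2; for n ≠ n', ∫_0^π sin(nx)sin(n'x) dx = ∫_0^π cos(nx)cos(n'x) dx = 0; and by product-to-sum, ∫_0^π sin(nx)cos(n'x) dx = ½∫_0^π [sin((n+n')x) + sin((n−n')x)] dx, which is 0 when n+n' is even and 2n/(n²−n'²) when n+n' is odd (it need not vanish on (0, π)).
  u² squared terms: (4)²·∫sin(5x)² dx = 16·π/2 = 8*π;  (5)²·∫cos(5x)² dx = 25·π/2 = 25*π/2.
  u² cross terms: 2·(4)·(5)·∫sin(5x)·cos(5x) dx = 40·(0) = 0.
  So ∫_0^π u² dx = 8*π + 25*π/2 + 0 = 41*π/2.
  (u')² squared terms: (-25)²·∫sin(5x)² dx = 625·π/2 = 625*π/2;  (20)²·∫cos(5x)² dx = 400·π/2 = 200*π.
  (u')² cross terms: 2·(-25)·(20)·∫sin(5x)·cos(5x) dx = -1000·(0) = 0.
  So ∫_0^π (u')² dx = 625*π/2 + 200*π + 0 = 1025*π/2.
||u||_{H^1}^2 = (41*π/2) + (1025*π/2) = 533*π.


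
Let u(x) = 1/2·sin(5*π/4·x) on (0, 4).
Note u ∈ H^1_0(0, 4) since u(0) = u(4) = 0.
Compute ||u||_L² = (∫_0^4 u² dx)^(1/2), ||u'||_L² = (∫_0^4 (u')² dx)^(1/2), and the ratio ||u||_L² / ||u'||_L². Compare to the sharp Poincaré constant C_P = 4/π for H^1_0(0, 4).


||u||_L² / ||u'||_L² = 4/(5*π) < C_P = 4/π.

u(x) = 1/2·sin(5*π/4·x), so u'(x) = 5*π*cos(5*π*x/4)/8.
Writing u(x) = A·sin(kπx/L) with A = 1/2 and k = 5, use ∫_0^L sin²(kπx/L) dx = L/2 and ∫_0^L cos²(kπx/L) dx = L/2.
u² = 1/4·sin²(5*π/4·x) and (u')² = 25*π^2/64·cos²(5*π/4·x), and each of sin², cos² integrates to L/2 = 2 over (0, 4).
∫_0^4 u² dx = 1/2, so ||u||_L² = sqrt(2)/2.
∫_0^4 (u')² dx = 25*π^2/32, so ||u'||_L² = 5*sqrt(2)*π/8.
Ratio ||u||_L² / ||u'||_L² = 4/(5*π).
Sharp Poincaré constant on H^1_0(0, 4) is C_P = L/π = 4/π, achieved by sin(π/4·x).
This is the k = 5 harmonic; the ratio L/(kπ) is strictly less than C_P = L/π, consistent with the sharp inequality ||u||_L² ≤ C_P ||u'||_L².


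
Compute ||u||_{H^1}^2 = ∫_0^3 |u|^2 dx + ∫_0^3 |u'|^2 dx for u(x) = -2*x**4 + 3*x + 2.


||u||_{H^1}^2 = 913452/35

The H^1 norm (squared) on an interval (0, L) is
  ||u||_{H^1}^2 = ∫_0^L u(x)^2 dx + ∫_0^L u'(x)^2 dx.
Compute u'(x) = 3 - 8*x**3.
Then u(x)^2 = 4*x**8 - 12*x**5 - 8*x**4 + 9*x**2 + 12*x + 4 and u'(x)^2 = 64*x**6 - 48*x**3 + 9.
Integrate each monomial from 0 to 3 using ∫_0^3 c·x^n dx = c·3^(n+1)/(n+1):
  ∫_0^3 u(x)^2 dx = ∫_0^3 (4*x^8 - 12*x^5 - 8*x^4 + 9*x^2 + 12*x + 4) dx. Term by term:
    ∫_0^3 4*x^8 dx = 8748;  ∫_0^3 -12*x^5 dx = -1458;  ∫_0^3 -8*x^4 dx = -1944/5;
    ∫_0^3 9*x^2 dx = 81;  ∫_0^3 12*x dx = 54;  ∫_0^3 4 dx = 12.
  Sum: 8748 − 1458 − 1944/5 + 81 + 54 + 12 = 35241/5.
  ∫_0^3 u'(x)^2 dx = ∫_0^3 (64*x^6 - 48*x^3 + 9) dx. Term by term:
    ∫_0^3 64*x^6 dx = 139968/7;  ∫_0^3 -48*x^3 dx = -972;  ∫_0^3 9 dx = 27.
  Sum: 139968/7 − 972 + 27 = 133353/7.
Adding: ||u||_{H^1}^2 = 35241/5 + 133353/7 = 913452/35.


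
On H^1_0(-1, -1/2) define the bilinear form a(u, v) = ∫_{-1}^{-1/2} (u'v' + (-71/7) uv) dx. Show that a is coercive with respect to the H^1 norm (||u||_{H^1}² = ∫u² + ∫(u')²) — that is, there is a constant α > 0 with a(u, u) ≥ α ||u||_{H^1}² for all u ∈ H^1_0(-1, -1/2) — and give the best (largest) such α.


α = (-71 + 28*π^2)/(7*(1 + 4*π^2))

Coercivity of a(·,·) on H^1_0(-1, -1/2) means a(u, u) ≥ α ||u||_{H^1}² for every u ∈ H^1_0.
The interval has length L = 1/2, and Poincaré/coercivity depend only on L. Here a(u, u) = ∫(u')² + (-71/7)·∫u².
Here c = -71/7 < 0 with |c| < (π/L)² = 4*π^2, so coercivity still holds. The condition a(u,u) ≥ α||u||_{H^1}² reads (1−α)∫(u')² ≥ (α−c)∫u². Any admissible α is ≤ 1 (rapidly oscillating u have ∫u²/∫(u')² → 0), and α = 1 would force 0 ≥ (1−c)∫u², impossible since c < 1; so 1−α > 0. By the sharp Poincaré inequality on H^1_0 of an interval of length L, ∫(u')² ≥ (π/L)²∫u² with equality for the first sine mode sin(π(x−x₀)/L) (x₀ the left endpoint), so the inequality holds for all u iff (1−α)(π/L)² ≥ α − c, i.e. α ≤ ((π/L)² + c)/((π/L)² + 1) = (1 + c(L/π)²)/(1 + (L/π)²). (Direct route, valid since c ≤ 0: Poincaré gives c∫u² ≥ c(L/π)²∫(u')², so a(u,u) ≥ (1 + c(L/π)²)∫(u')², while ||u||_{H^1}² ≤ (1 + (L/π)²)∫(u')²; dividing yields the same α.) With (π/L)² = 4*π^2 and c = -71/7, the largest admissible constant is α = ((π/L)² + c)/((π/L)² + 1).
Simplifying, α = (-71 + 28*π^2)/(7*(1 + 4*π^2)).


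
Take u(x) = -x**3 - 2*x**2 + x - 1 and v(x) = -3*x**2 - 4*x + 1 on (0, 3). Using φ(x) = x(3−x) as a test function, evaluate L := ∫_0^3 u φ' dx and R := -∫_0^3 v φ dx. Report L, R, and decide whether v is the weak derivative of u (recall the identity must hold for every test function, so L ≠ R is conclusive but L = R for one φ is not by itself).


LHS = 1179/20, RHS = 1179/20. Yes, v = u' weakly.

u(x) = -x**3 - 2*x**2 + x - 1, classical derivative u'(x) = -3*x**2 - 4*x + 1.
φ(x) = x(3−x), so φ'(x) = 3 - 2*x.
Note φ(0) = φ(3) = 0, so the boundary term u·φ vanishes.
LHS = ∫_0^3 u(x) φ'(x) dx = ∫_0^3 (2*x^4 + x^3 - 8*x^2 + 5*x - 3) dx. Term by term:
  ∫_0^3 2*x^4 dx = 486/5;  ∫_0^3 x^3 dx = 81/4;  ∫_0^3 -8*x^2 dx = -72;
  ∫_0^3 5*x dx = 45/2;  ∫_0^3 -3 dx = -9.
Sum: 486/5 + 81/4 − 72 + 45/2 − 9 = 1179/20.
So LHS = 1179/20.
∫_0^3 v(x) φ(x) dx = ∫_0^3 (3*x^4 - 5*x^3 - 13*x^2 + 3*x) dx. Term by term:
  ∫_0^3 3*x^4 dx = 729/5;  ∫_0^3 -5*x^3 dx = -405/4;  ∫_0^3 -13*x^2 dx = -117;
  ∫_0^3 3*x dx = 27/2.
Sum: 729/5 − 405/4 − 117 + 27/2 = -1179/20.
So RHS = -∫_0^3 v(x) φ(x) dx = 1179/20.
LHS = RHS, so the identity holds for this test φ.
Moreover u is smooth here and v(x) = u'(x) = -3*x**2 - 4*x + 1 pointwise, so the identity holds for every test function. Hence v is the weak derivative of u.


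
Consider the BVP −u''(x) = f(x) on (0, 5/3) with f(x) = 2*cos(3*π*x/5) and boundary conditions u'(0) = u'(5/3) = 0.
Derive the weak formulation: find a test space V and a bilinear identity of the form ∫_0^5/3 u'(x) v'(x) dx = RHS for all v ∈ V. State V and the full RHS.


V = H^1(0, 5/3) (no boundary constraint on v; u is determined up to an additive constant); weak form: ∫_0^5/3 u'v' dx = ∫_0^5/3 (2*cos(3*π*x/5)) v dx for all v ∈ V.

Multiply both sides by a test function v and integrate from 0 to 5/3:
  ∫_0^5/3 −u''(x) v(x) dx = ∫_0^5/3 f(x) v(x) dx.
Integrate the LHS by parts once:
  ∫_0^5/3 −u'' v dx = −[u'(x) v(x)]_0^5/3 + ∫_0^5/3 u'(x) v'(x) dx.
Thus ∫_0^5/3 u'(x) v'(x) dx = ∫_0^5/3 f(x) v(x) dx + [u'(x) v(x)]_0^5/3.
Choose V so that boundary terms are either known or forced to vanish.
u has homogeneous Neumann: u'(0) = u'(5/3) = 0. So [u' v]_0^5/3 = 0·v(5/3) − 0·v(0) = 0 for any v; take V = H^1(0, 5/3).
Weak formulation: find u (satisfying any essential BC) such that ∫_0^5/3 u'(x) v'(x) dx = ∫_0^5/3 f v dx for all v ∈ V (homogeneous Neumann, so boundary terms vanish).
Substituting f(x) = 2*cos(3*π*x/5), the right-hand side is ∫_0^5/3 (2*cos(3*π*x/5)) v dx.
Compatibility check (pure Neumann): taking v ≡ 1 ∈ V gives 0 = ∫_0^5/3 f dx + (0) − (0), i.e. ∫_0^5/3 f dx must equal u'(0) − u'(5/3) = 0. Indeed ∫_0^5/3 (2*cos(3*π*x/5)) dx = 0, so the data are compatible. The solution is then unique only up to an additive constant (fix it e.g. by requiring ∫_0^5/3 u dx = 0).


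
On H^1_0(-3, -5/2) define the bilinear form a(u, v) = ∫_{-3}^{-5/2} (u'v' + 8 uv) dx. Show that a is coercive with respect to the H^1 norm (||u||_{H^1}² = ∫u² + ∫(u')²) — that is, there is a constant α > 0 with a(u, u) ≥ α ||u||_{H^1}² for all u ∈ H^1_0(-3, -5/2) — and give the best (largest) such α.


α = 1

Coercivity of a(·,·) on H^1_0(-3, -5/2) means a(u, u) ≥ α ||u||_{H^1}² for every u ∈ H^1_0.
The interval has length L = 1/2, and Poincaré/coercivity depend only on L. Here a(u, u) = ∫(u')² + (8)·∫u².
Here c = 8 ≥ 1, so a(u,u) = ∫(u')² + c∫u² ≥ ∫(u')² + ∫u² = ||u||_{H^1}², i.e. α = 1 works. No larger α is possible: a(u,u) ≥ α||u||_{H^1}² means (1−α)∫(u')² ≥ (α−c)∫u², and for the modes u_n = sin(nπ(x−x₀)/L) (x₀ the left endpoint) one has ∫u_n²/∫(u_n')² = (L/(nπ))² → 0, so a(u_n,u_n)/||u_n||_{H^1}² → 1. Hence the optimal constant is α = 1.
Therefore α = 1.


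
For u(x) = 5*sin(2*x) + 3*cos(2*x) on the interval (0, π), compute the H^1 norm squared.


||u||_{H^1(0,π)}^2 = 85*π

u'(x) = -6*sin(2*x) + 10*cos(2*x).
Expand u² and (u')² and integrate term by term on (0, π), using: for integers n ≥ 1, ∫_0^π sin²(nx) dx = ∫_0^π cos²(nx) dx = π/2; for n ≠ n', ∫_0^π sin(nx)sin(n'x) dx = ∫_0^π cos(nx)cos(n'x) dx = 0; and by product-to-sum, ∫_0^π sin(nx)cos(n'x) dx = ½∫_0^π [sin((n+n')x) + sin((n−n')x)] dx, which is 0 when n+n' is even and 2n/(n²−n'²) when n+n' is odd (it need not vanish on (0, π)).
  u² squared terms: (3)²·∫cos(2x)² dx = 9·π/2 = 9*π/2;  (5)²·∫sin(2x)² dx = 25·π/2 = 25*π/2.
  u² cross terms: 2·(3)·(5)·∫cos(2x)·sin(2x) dx = 30·(0) = 0.
  So ∫_0^π u² dx = 9*π/2 + 25*π/2 + 0 = 17*π.
  (u')² squared terms: (-6)²·∫sin(2x)² dx = 36·π/2 = 18*π;  (10)²·∫cos(2x)² dx = 100·π/2 = 50*π.
  (u')² cross terms: 2·(-6)·(10)·∫sin(2x)·cos(2x) dx = -120·(0) = 0.
  So ∫_0^π (u')² dx = 18*π + 50*π + 0 = 68*π.
||u||_{H^1}^2 = (17*π) + (68*π) = 85*π.


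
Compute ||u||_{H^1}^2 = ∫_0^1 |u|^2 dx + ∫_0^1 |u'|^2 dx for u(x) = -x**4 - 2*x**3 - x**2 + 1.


||u||_{H^1}^2 = 18451/630

The H^1 norm (squared) on an interval (0, L) is
  ||u||_{H^1}^2 = ∫_0^L u(x)^2 dx + ∫_0^L u'(x)^2 dx.
Compute u'(x) = -4*x**3 - 6*x**2 - 2*x.
Then u(x)^2 = x**8 + 4*x**7 + 6*x**6 + 4*x**5 - x**4 - 4*x**3 - 2*x**2 + 1 and u'(x)^2 = 16*x**6 + 48*x**5 + 52*x**4 + 24*x**3 + 4*x**2.
Integrate each monomial from 0 to 1 using ∫_0^1 c·x^n dx = c·1^(n+1)/(n+1):
  ∫_0^1 u(x)^2 dx = ∫_0^1 (x^8 + 4*x^7 + 6*x^6 + 4*x^5 - x^4 - 4*x^3 - 2*x^2 + 1) dx. Term by term:
    ∫_0^1 x^8 dx = 1/9;  ∫_0^1 4*x^7 dx = 1/2;  ∫_0^1 6*x^6 dx = 6/7;
    ∫_0^1 4*x^5 dx = 2/3;  ∫_0^1 -x^4 dx = -1/5;  ∫_0^1 -4*x^3 dx = -1;
    ∫_0^1 -2*x^2 dx = -2/3;  ∫_0^1 1 dx = 1.
  Sum: 1/9 + 1/2 + 6/7 + 2/3 − 1/5 − 1 − 2/3 + 1 = 799/630.
  ∫_0^1 u'(x)^2 dx = ∫_0^1 (16*x^6 + 48*x^5 + 52*x^4 + 24*x^3 + 4*x^2) dx. Term by term:
    ∫_0^1 16*x^6 dx = 16/7;  ∫_0^1 48*x^5 dx = 8;  ∫_0^1 52*x^4 dx = 52/5;
    ∫_0^1 24*x^3 dx = 6;  ∫_0^1 4*x^2 dx = 4/3.
  Sum: 16/7 + 8 + 52/5 + 6 + 4/3 = 2942/105.
Adding: ||u||_{H^1}^2 = 799/630 + 2942/105 = 18451/630.


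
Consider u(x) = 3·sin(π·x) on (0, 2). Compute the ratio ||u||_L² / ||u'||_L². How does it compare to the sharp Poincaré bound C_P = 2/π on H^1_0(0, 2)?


||u||_L² / ||u'||_L² = 1/π < C_P = 2/π.

u(x) = 3·sin(π·x), so u'(x) = 3*π*cos(π*x).
Writing u(x) = A·sin(kπx/L) with A = 3 and k = 2, use ∫_0^L sin²(kπx/L) dx = L/2 and ∫_0^L cos²(kπx/L) dx = L/2.
u² = 9·sin²(π·x) and (u')² = 9*π^2·cos²(π·x), and each of sin², cos² integrates to L/2 = 1 over (0, 2).
∫_0^2 u² dx = 9, so ||u||_L² = 3.
∫_0^2 (u')² dx = 9*π^2, so ||u'||_L² = 3*π.
Ratio ||u||_L² / ||u'||_L² = 1/π.
Sharp Poincaré constant on H^1_0(0, 2) is C_P = L/π = 2/π, achieved by sin(π/2·x).
This is the k = 2 harmonic; the ratio L/(kπ) is strictly less than C_P = L/π, consistent with the sharp inequality ||u||_L² ≤ C_P ||u'||_L².


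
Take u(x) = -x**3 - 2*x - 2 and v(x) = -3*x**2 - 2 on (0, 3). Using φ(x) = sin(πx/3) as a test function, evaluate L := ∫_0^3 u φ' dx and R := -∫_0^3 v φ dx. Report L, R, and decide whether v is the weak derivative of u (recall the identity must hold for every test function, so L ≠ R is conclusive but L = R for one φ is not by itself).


LHS = -324/π^3 + 93/π, RHS = -324/π^3 + 93/π. Yes, v = u' weakly.

u(x) = -x**3 - 2*x - 2, classical derivative u'(x) = -3*x**2 - 2.
φ(x) = sin(πx/3), so φ'(x) = π*cos(π*x/3)/3.
Note φ(0) = φ(3) = 0, so the boundary term u·φ vanishes.
LHS = ∫_0^3 u(x) φ'(x) dx = ∫_0^3 (-π*x^3*cos(π*x/3)/3 - 2*π*x*cos(π*x/3)/3 - 2*π*cos(π*x/3)/3) dx. Term by term:
  ∫_0^3 -2*π*cos(π*x/3)/3 dx = 0;  ∫_0^3 -2*π*x*cos(π*x/3)/3 dx = 12/π;  ∫_0^3 -π*x^3*cos(π*x/3)/3 dx = -324/π^3 + 81/π.
Sum: 0 + 12/π + -324/π^3 + 81/π = -324/π^3 + 93/π.
So LHS = -324/π^3 + 93/π.
∫_0^3 v(x) φ(x) dx = ∫_0^3 (-3*x^2*sin(π*x/3) - 2*sin(π*x/3)) dx. Term by term:
  ∫_0^3 -2*sin(π*x/3) dx = -12/π;  ∫_0^3 -3*x^2*sin(π*x/3) dx = -81/π + 324/π^3.
Sum: -12/π + -81/π + 324/π^3 = -93/π + 324/π^3.
So RHS = -∫_0^3 v(x) φ(x) dx = -324/π^3 + 93/π.
LHS = RHS, so the identity holds for this test φ.
Moreover u is smooth here and v(x) = u'(x) = -3*x**2 - 2 pointwise, so the identity holds for every test function. Hence v is the weak derivative of u.


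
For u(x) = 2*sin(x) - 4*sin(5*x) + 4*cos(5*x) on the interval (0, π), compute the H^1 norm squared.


||u||_{H^1(0,π)}^2 = 420*π

u'(x) = -20*sin(5*x) + 2*cos(x) - 20*cos(5*x).
Expand u² and (u')² and integrate term by term on (0, π), using: for integers n ≥ 1, ∫_0^π sin²(nx) dx = ∫_0^π cos²(nx) dx = π/2; for n ≠ n', ∫_0^π sin(nx)sin(n'x) dx = ∫_0^π cos(nx)cos(n'x) dx = 0; and by product-to-sum, ∫_0^π sin(nx)cos(n'x) dx = ½∫_0^π [sin((n+n')x) + sin((n−n')x)] dx, which is 0 when n+n' is even and 2n/(n²−n'²) when n+n' is odd (it need not vanish on (0, π)).
  u² squared terms: (-4)²·∫sin(5x)² dx = 16·π/2 = 8*π;  (2)²·∫sin(x)² dx = 4·π/2 = 2*π;  (4)²·∫cos(5x)² dx = 16·π/2 = 8*π.
  u² cross terms: 2·(-4)·(2)·∫sin(5x)·sin(x) dx = -16·(0) = 0;  2·(-4)·(4)·∫sin(5x)·cos(5x) dx = -32·(0) = 0;  2·(2)·(4)·∫sin(x)·cos(5x) dx = 16·(0) = 0.
  So ∫_0^π u² dx = 8*π + 2*π + 8*π + 0 + 0 + 0 = 18*π.
  (u')² squared terms: (-20)²·∫cos(5x)² dx = 400·π/2 = 200*π;  (-20)²·∫sin(5x)² dx = 400·π/2 = 200*π;  (2)²·∫cos(x)² dx = 4·π/2 = 2*π.
  (u')² cross terms: 2·(-20)·(-20)·∫cos(5x)·sin(5x) dx = 800·(0) = 0;  2·(-20)·(2)·∫cos(5x)·cos(x) dx = -80·(0) = 0;  2·(-20)·(2)·∫sin(5x)·cos(x) dx = -80·(0) = 0.
  So ∫_0^π (u')² dx = 200*π + 200*π + 2*π + 0 + 0 + 0 = 402*π.
||u||_{H^1}^2 = (18*π) + (402*π) = 420*π.


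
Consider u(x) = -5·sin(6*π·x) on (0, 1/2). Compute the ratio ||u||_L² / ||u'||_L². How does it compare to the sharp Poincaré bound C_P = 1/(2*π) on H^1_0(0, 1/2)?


||u||_L² / ||u'||_L² = 1/(6*π) < C_P = 1/(2*π).

u(x) = -5·sin(6*π·x), so u'(x) = -30*π*cos(6*π*x).
Writing u(x) = A·sin(kπx/L) with A = -5 and k = 3, use ∫_0^L sin²(kπx/L) dx = L/2 and ∫_0^L cos²(kπx/L) dx = L/2.
u² = 25·sin²(6*π·x) and (u')² = 900*π^2·cos²(6*π·x), and each of sin², cos² integrates to L/2 = 1/4 over (0, 1/2).
∫_0^1/2 u² dx = 25/4, so ||u||_L² = 5/2.
∫_0^1/2 (u')² dx = 225*π^2, so ||u'||_L² = 15*π.
Ratio ||u||_L² / ||u'||_L² = 1/(6*π).
Sharp Poincaré constant on H^1_0(0, 1/2) is C_P = L/π = 1/(2*π), achieved by sin(2*π·x).
This is the k = 3 harmonic; the ratio L/(kπ) is strictly less than C_P = L/π, consistent with the sharp inequality ||u||_L² ≤ C_P ||u'||_L².
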